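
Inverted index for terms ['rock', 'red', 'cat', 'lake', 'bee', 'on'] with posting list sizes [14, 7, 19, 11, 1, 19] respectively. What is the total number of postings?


Summing posting list sizes:
'rock': 14 postings
'red': 7 postings
'cat': 19 postings
'lake': 11 postings
'bee': 1 postings
'on': 19 postings
Total = 14 + 7 + 19 + 11 + 1 + 19 = 71

71


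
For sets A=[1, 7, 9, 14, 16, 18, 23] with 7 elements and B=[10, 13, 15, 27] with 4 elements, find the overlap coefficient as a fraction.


A intersect B = []
|A intersect B| = 0
min(|A|, |B|) = min(7, 4) = 4
Overlap = 0 / 4 = 0

0


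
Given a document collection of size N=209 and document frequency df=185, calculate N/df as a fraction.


IDF ratio = N / df
= 209 / 185
= 209/185

209/185


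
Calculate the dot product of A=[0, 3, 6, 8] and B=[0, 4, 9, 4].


Dot product = sum of element-wise products
A[0]*B[0] = 0*0 = 0
A[1]*B[1] = 3*4 = 12
A[2]*B[2] = 6*9 = 54
A[3]*B[3] = 8*4 = 32
Sum = 0 + 12 + 54 + 32 = 98

98


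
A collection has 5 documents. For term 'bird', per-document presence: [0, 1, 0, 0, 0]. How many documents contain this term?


Checking each document for 'bird':
Doc 1: absent
Doc 2: present
Doc 3: absent
Doc 4: absent
Doc 5: absent
df = sum of presences = 0 + 1 + 0 + 0 + 0 = 1

1


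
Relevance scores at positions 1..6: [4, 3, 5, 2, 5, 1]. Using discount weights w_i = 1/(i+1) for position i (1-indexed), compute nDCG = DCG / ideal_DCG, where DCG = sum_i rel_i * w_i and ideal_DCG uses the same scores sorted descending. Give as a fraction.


Position discount weights w_i = 1/(i+1) for i=1..6:
Weights = [1/2, 1/3, 1/4, 1/5, 1/6, 1/7]
Actual relevance: [4, 3, 5, 2, 5, 1]
DCG = 4/2 + 3/3 + 5/4 + 2/5 + 5/6 + 1/7 = 2363/420
Ideal relevance (sorted desc): [5, 5, 4, 3, 2, 1]
Ideal DCG = 5/2 + 5/3 + 4/4 + 3/5 + 2/6 + 1/7 = 437/70
nDCG = DCG / ideal_DCG = 2363/420 / 437/70 = 2363/2622

2363/2622


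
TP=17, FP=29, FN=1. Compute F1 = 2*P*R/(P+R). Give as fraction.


F1 = 2 * P * R / (P + R)
P = TP/(TP+FP) = 17/46 = 17/46
R = TP/(TP+FN) = 17/18 = 17/18
2 * P * R = 2 * 17/46 * 17/18 = 289/414
P + R = 17/46 + 17/18 = 272/207
F1 = 289/414 / 272/207 = 17/32

17/32


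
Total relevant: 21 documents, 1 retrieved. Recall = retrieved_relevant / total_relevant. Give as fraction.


Recall = retrieved_relevant / total_relevant
= 1 / 21
= 1 / (1 + 20)
= 1/21

1/21


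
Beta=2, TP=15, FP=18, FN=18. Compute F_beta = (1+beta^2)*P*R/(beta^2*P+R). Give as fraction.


P = TP/(TP+FP) = 15/33 = 5/11
R = TP/(TP+FN) = 15/33 = 5/11
beta^2 = 2^2 = 4
(1 + beta^2) = 5
Numerator = (1+beta^2)*P*R = 125/121
Denominator = beta^2*P + R = 20/11 + 5/11 = 25/11
F_beta = 5/11

5/11


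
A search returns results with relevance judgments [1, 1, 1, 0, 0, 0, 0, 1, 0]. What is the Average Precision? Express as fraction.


Computing P@k for each relevant position:
Position 1: relevant, P@1 = 1/1 = 1
Position 2: relevant, P@2 = 2/2 = 1
Position 3: relevant, P@3 = 3/3 = 1
Position 4: not relevant
Position 5: not relevant
Position 6: not relevant
Position 7: not relevant
Position 8: relevant, P@8 = 4/8 = 1/2
Position 9: not relevant
Sum of P@k = 1 + 1 + 1 + 1/2 = 7/2
AP = 7/2 / 4 = 7/8

7/8


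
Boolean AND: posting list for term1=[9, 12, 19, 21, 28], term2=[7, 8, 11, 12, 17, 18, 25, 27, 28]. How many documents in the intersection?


Boolean AND: find intersection of posting lists
term1 docs: [9, 12, 19, 21, 28]
term2 docs: [7, 8, 11, 12, 17, 18, 25, 27, 28]
Intersection: [12, 28]
|intersection| = 2

2


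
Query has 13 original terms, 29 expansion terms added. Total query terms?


Original terms: 13
Expansion terms: 29
Total = 13 + 29 = 42

42


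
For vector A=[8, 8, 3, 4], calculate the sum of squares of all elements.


|A|^2 = sum of squared components
A[0]^2 = 8^2 = 64
A[1]^2 = 8^2 = 64
A[2]^2 = 3^2 = 9
A[3]^2 = 4^2 = 16
Sum = 64 + 64 + 9 + 16 = 153

153


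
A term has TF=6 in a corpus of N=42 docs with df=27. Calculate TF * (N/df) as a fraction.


TF * (N/df)
= 6 * (42/27)
= 6 * 14/9
= 28/3

28/3


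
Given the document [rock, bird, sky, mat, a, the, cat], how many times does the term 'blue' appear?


Document has 7 words
Scanning for 'blue':
Term not found in document
Count = 0

0


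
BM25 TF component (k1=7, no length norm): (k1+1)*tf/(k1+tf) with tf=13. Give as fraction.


BM25 TF component = (k1+1)*tf / (k1+tf)
k1 = 7, tf = 13
Numerator = (7+1)*13 = 104
Denominator = 7 + 13 = 20
= 104/20 = 26/5

26/5


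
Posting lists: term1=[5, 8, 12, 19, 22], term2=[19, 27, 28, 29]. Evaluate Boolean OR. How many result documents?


Boolean OR: find union of posting lists
term1 docs: [5, 8, 12, 19, 22]
term2 docs: [19, 27, 28, 29]
Union: [5, 8, 12, 19, 22, 27, 28, 29]
|union| = 8

8


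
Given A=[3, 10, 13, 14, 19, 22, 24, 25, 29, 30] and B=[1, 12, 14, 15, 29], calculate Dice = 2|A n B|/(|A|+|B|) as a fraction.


A intersect B = [14, 29]
|A intersect B| = 2
|A| = 10, |B| = 5
Dice = 2*2 / (10+5)
= 4 / 15 = 4/15

4/15


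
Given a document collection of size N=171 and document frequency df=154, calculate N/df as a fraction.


IDF ratio = N / df
= 171 / 154
= 171/154

171/154


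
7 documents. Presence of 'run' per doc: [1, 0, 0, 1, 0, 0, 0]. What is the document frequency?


Checking each document for 'run':
Doc 1: present
Doc 2: absent
Doc 3: absent
Doc 4: present
Doc 5: absent
Doc 6: absent
Doc 7: absent
df = sum of presences = 1 + 0 + 0 + 1 + 0 + 0 + 0 = 2

2


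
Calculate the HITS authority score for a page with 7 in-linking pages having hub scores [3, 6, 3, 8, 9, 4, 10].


Authority = sum of hub scores of in-linkers
In-link 1: hub score = 3
In-link 2: hub score = 6
In-link 3: hub score = 3
In-link 4: hub score = 8
In-link 5: hub score = 9
In-link 6: hub score = 4
In-link 7: hub score = 10
Authority = 3 + 6 + 3 + 8 + 9 + 4 + 10 = 43

43


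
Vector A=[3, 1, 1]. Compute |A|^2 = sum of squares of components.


|A|^2 = sum of squared components
A[0]^2 = 3^2 = 9
A[1]^2 = 1^2 = 1
A[2]^2 = 1^2 = 1
Sum = 9 + 1 + 1 = 11

11


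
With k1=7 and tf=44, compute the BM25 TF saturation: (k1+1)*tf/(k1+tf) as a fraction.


BM25 TF component = (k1+1)*tf / (k1+tf)
k1 = 7, tf = 44
Numerator = (7+1)*44 = 352
Denominator = 7 + 44 = 51
= 352/51 = 352/51

352/51


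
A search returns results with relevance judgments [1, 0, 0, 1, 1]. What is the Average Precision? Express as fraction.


Computing P@k for each relevant position:
Position 1: relevant, P@1 = 1/1 = 1
Position 2: not relevant
Position 3: not relevant
Position 4: relevant, P@4 = 2/4 = 1/2
Position 5: relevant, P@5 = 3/5 = 3/5
Sum of P@k = 1 + 1/2 + 3/5 = 21/10
AP = 21/10 / 3 = 7/10

7/10


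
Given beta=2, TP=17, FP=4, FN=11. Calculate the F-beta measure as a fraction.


P = TP/(TP+FP) = 17/21 = 17/21
R = TP/(TP+FN) = 17/28 = 17/28
beta^2 = 2^2 = 4
(1 + beta^2) = 5
Numerator = (1+beta^2)*P*R = 1445/588
Denominator = beta^2*P + R = 68/21 + 17/28 = 323/84
F_beta = 85/133

85/133


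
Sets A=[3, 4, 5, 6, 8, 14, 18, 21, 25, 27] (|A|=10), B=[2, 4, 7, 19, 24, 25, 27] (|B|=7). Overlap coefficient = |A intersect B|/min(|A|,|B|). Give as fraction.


A intersect B = [4, 25, 27]
|A intersect B| = 3
min(|A|, |B|) = min(10, 7) = 7
Overlap = 3 / 7 = 3/7

3/7


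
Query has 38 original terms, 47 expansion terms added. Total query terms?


Original terms: 38
Expansion terms: 47
Total = 38 + 47 = 85

85


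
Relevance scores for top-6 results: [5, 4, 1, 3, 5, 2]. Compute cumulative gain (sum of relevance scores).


Cumulative Gain = sum of relevance scores
Position 1: rel=5, running sum=5
Position 2: rel=4, running sum=9
Position 3: rel=1, running sum=10
Position 4: rel=3, running sum=13
Position 5: rel=5, running sum=18
Position 6: rel=2, running sum=20
CG = 20

20


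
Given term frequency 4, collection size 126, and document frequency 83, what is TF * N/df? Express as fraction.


TF * (N/df)
= 4 * (126/83)
= 4 * 126/83
= 504/83

504/83


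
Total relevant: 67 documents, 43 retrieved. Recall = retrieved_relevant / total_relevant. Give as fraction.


Recall = retrieved_relevant / total_relevant
= 43 / 67
= 43 / (43 + 24)
= 43/67

43/67


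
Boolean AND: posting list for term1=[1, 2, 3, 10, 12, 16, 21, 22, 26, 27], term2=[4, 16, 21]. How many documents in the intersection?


Boolean AND: find intersection of posting lists
term1 docs: [1, 2, 3, 10, 12, 16, 21, 22, 26, 27]
term2 docs: [4, 16, 21]
Intersection: [16, 21]
|intersection| = 2

2


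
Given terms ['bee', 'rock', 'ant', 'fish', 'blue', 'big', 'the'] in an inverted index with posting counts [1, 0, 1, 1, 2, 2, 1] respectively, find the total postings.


Summing posting list sizes:
'bee': 1 postings
'rock': 0 postings
'ant': 1 postings
'fish': 1 postings
'blue': 2 postings
'big': 2 postings
'the': 1 postings
Total = 1 + 0 + 1 + 1 + 2 + 2 + 1 = 8

8


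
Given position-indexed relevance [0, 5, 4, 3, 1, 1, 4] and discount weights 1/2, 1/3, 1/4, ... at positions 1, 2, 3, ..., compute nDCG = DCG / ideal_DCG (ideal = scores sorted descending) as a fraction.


Position discount weights w_i = 1/(i+1) for i=1..7:
Weights = [1/2, 1/3, 1/4, 1/5, 1/6, 1/7, 1/8]
Actual relevance: [0, 5, 4, 3, 1, 1, 4]
DCG = 0/2 + 5/3 + 4/4 + 3/5 + 1/6 + 1/7 + 4/8 = 428/105
Ideal relevance (sorted desc): [5, 4, 4, 3, 1, 1, 0]
Ideal DCG = 5/2 + 4/3 + 4/4 + 3/5 + 1/6 + 1/7 + 0/8 = 201/35
nDCG = DCG / ideal_DCG = 428/105 / 201/35 = 428/603

428/603


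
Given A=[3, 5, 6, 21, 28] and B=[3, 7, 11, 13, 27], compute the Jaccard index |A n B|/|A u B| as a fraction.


A intersect B = [3]
|A intersect B| = 1
A union B = [3, 5, 6, 7, 11, 13, 21, 27, 28]
|A union B| = 9
Jaccard = 1/9 = 1/9

1/9


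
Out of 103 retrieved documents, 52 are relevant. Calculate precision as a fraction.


Precision = relevant_retrieved / total_retrieved
= 52 / 103
= 52 / (52 + 51)
= 52/103

52/103


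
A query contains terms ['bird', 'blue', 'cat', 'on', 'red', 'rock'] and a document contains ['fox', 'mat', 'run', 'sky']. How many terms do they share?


Query terms: ['bird', 'blue', 'cat', 'on', 'red', 'rock']
Document terms: ['fox', 'mat', 'run', 'sky']
Common terms: []
Overlap count = 0

0


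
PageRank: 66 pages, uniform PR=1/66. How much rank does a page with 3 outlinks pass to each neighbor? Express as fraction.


Initial PR = 1/66 = 1/66
Outlinks = 3
Contribution per link = PR / outlinks
= 1/66 / 3
= 1/198

1/198


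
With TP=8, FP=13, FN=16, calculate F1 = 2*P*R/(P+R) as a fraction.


F1 = 2 * P * R / (P + R)
P = TP/(TP+FP) = 8/21 = 8/21
R = TP/(TP+FN) = 8/24 = 1/3
2 * P * R = 2 * 8/21 * 1/3 = 16/63
P + R = 8/21 + 1/3 = 5/7
F1 = 16/63 / 5/7 = 16/45

16/45


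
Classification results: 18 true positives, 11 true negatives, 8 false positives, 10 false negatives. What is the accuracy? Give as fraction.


Accuracy = (TP + TN) / (TP + TN + FP + FN)
TP + TN = 18 + 11 = 29
Total = 18 + 11 + 8 + 10 = 47
Accuracy = 29 / 47 = 29/47

29/47


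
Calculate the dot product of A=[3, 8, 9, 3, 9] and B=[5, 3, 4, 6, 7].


Dot product = sum of element-wise products
A[0]*B[0] = 3*5 = 15
A[1]*B[1] = 8*3 = 24
A[2]*B[2] = 9*4 = 36
A[3]*B[3] = 3*6 = 18
A[4]*B[4] = 9*7 = 63
Sum = 15 + 24 + 36 + 18 + 63 = 156

156


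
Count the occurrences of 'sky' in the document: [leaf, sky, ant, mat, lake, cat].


Document has 6 words
Scanning for 'sky':
Found at positions: [1]
Count = 1

1


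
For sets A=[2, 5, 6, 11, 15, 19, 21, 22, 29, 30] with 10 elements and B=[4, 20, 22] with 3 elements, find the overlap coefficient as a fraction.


A intersect B = [22]
|A intersect B| = 1
min(|A|, |B|) = min(10, 3) = 3
Overlap = 1 / 3 = 1/3

1/3


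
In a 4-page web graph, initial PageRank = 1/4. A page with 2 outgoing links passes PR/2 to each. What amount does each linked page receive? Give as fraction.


Initial PR = 1/4 = 1/4
Outlinks = 2
Contribution per link = PR / outlinks
= 1/4 / 2
= 1/8

1/8


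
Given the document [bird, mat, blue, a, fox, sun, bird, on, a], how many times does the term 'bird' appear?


Document has 9 words
Scanning for 'bird':
Found at positions: [0, 6]
Count = 2

2


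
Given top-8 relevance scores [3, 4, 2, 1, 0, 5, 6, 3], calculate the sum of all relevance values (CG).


Cumulative Gain = sum of relevance scores
Position 1: rel=3, running sum=3
Position 2: rel=4, running sum=7
Position 3: rel=2, running sum=9
Position 4: rel=1, running sum=10
Position 5: rel=0, running sum=10
Position 6: rel=5, running sum=15
Position 7: rel=6, running sum=21
Position 8: rel=3, running sum=24
CG = 24

24


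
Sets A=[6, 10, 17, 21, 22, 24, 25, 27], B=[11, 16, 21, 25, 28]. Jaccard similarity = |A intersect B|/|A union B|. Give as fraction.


A intersect B = [21, 25]
|A intersect B| = 2
A union B = [6, 10, 11, 16, 17, 21, 22, 24, 25, 27, 28]
|A union B| = 11
Jaccard = 2/11 = 2/11

2/11


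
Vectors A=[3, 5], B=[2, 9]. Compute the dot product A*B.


Dot product = sum of element-wise products
A[0]*B[0] = 3*2 = 6
A[1]*B[1] = 5*9 = 45
Sum = 6 + 45 = 51

51


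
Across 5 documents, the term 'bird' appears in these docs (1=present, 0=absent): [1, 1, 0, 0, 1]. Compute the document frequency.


Checking each document for 'bird':
Doc 1: present
Doc 2: present
Doc 3: absent
Doc 4: absent
Doc 5: present
df = sum of presences = 1 + 1 + 0 + 0 + 1 = 3

3


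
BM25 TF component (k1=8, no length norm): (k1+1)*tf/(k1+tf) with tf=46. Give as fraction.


BM25 TF component = (k1+1)*tf / (k1+tf)
k1 = 8, tf = 46
Numerator = (8+1)*46 = 414
Denominator = 8 + 46 = 54
= 414/54 = 23/3

23/3


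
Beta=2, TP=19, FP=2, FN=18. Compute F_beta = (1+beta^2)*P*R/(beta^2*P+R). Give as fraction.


P = TP/(TP+FP) = 19/21 = 19/21
R = TP/(TP+FN) = 19/37 = 19/37
beta^2 = 2^2 = 4
(1 + beta^2) = 5
Numerator = (1+beta^2)*P*R = 1805/777
Denominator = beta^2*P + R = 76/21 + 19/37 = 3211/777
F_beta = 95/169

95/169


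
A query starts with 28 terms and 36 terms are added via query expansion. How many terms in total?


Original terms: 28
Expansion terms: 36
Total = 28 + 36 = 64

64


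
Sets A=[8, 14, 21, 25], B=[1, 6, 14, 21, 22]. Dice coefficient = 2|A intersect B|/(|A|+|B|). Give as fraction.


A intersect B = [14, 21]
|A intersect B| = 2
|A| = 4, |B| = 5
Dice = 2*2 / (4+5)
= 4 / 9 = 4/9

4/9


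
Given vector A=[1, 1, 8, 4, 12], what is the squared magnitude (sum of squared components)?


|A|^2 = sum of squared components
A[0]^2 = 1^2 = 1
A[1]^2 = 1^2 = 1
A[2]^2 = 8^2 = 64
A[3]^2 = 4^2 = 16
A[4]^2 = 12^2 = 144
Sum = 1 + 1 + 64 + 16 + 144 = 226

226


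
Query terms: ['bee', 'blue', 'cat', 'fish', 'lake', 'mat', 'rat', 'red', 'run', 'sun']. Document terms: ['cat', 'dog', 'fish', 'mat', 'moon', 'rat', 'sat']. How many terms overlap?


Query terms: ['bee', 'blue', 'cat', 'fish', 'lake', 'mat', 'rat', 'red', 'run', 'sun']
Document terms: ['cat', 'dog', 'fish', 'mat', 'moon', 'rat', 'sat']
Common terms: ['cat', 'fish', 'mat', 'rat']
Overlap count = 4

4


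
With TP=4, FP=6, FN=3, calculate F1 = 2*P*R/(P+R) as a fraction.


F1 = 2 * P * R / (P + R)
P = TP/(TP+FP) = 4/10 = 2/5
R = TP/(TP+FN) = 4/7 = 4/7
2 * P * R = 2 * 2/5 * 4/7 = 16/35
P + R = 2/5 + 4/7 = 34/35
F1 = 16/35 / 34/35 = 8/17

8/17


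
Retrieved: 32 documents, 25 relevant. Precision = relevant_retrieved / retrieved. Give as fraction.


Precision = relevant_retrieved / total_retrieved
= 25 / 32
= 25 / (25 + 7)
= 25/32

25/32


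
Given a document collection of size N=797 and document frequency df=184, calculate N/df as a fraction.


IDF ratio = N / df
= 797 / 184
= 797/184

797/184


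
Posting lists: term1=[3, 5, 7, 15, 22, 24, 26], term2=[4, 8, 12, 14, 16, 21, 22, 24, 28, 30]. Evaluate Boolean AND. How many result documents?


Boolean AND: find intersection of posting lists
term1 docs: [3, 5, 7, 15, 22, 24, 26]
term2 docs: [4, 8, 12, 14, 16, 21, 22, 24, 28, 30]
Intersection: [22, 24]
|intersection| = 2

2


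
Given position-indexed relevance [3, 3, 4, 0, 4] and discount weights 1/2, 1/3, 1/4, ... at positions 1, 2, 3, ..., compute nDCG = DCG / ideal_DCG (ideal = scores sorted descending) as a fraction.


Position discount weights w_i = 1/(i+1) for i=1..5:
Weights = [1/2, 1/3, 1/4, 1/5, 1/6]
Actual relevance: [3, 3, 4, 0, 4]
DCG = 3/2 + 3/3 + 4/4 + 0/5 + 4/6 = 25/6
Ideal relevance (sorted desc): [4, 4, 3, 3, 0]
Ideal DCG = 4/2 + 4/3 + 3/4 + 3/5 + 0/6 = 281/60
nDCG = DCG / ideal_DCG = 25/6 / 281/60 = 250/281

250/281


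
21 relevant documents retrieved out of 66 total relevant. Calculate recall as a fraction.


Recall = retrieved_relevant / total_relevant
= 21 / 66
= 21 / (21 + 45)
= 7/22

7/22


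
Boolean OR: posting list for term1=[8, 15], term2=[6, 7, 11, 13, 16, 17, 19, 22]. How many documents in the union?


Boolean OR: find union of posting lists
term1 docs: [8, 15]
term2 docs: [6, 7, 11, 13, 16, 17, 19, 22]
Union: [6, 7, 8, 11, 13, 15, 16, 17, 19, 22]
|union| = 10

10


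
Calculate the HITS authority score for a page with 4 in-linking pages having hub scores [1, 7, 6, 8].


Authority = sum of hub scores of in-linkers
In-link 1: hub score = 1
In-link 2: hub score = 7
In-link 3: hub score = 6
In-link 4: hub score = 8
Authority = 1 + 7 + 6 + 8 = 22

22


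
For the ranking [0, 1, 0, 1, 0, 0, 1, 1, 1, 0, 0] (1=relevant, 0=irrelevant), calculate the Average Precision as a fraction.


Computing P@k for each relevant position:
Position 1: not relevant
Position 2: relevant, P@2 = 1/2 = 1/2
Position 3: not relevant
Position 4: relevant, P@4 = 2/4 = 1/2
Position 5: not relevant
Position 6: not relevant
Position 7: relevant, P@7 = 3/7 = 3/7
Position 8: relevant, P@8 = 4/8 = 1/2
Position 9: relevant, P@9 = 5/9 = 5/9
Position 10: not relevant
Position 11: not relevant
Sum of P@k = 1/2 + 1/2 + 3/7 + 1/2 + 5/9 = 313/126
AP = 313/126 / 5 = 313/630

313/630


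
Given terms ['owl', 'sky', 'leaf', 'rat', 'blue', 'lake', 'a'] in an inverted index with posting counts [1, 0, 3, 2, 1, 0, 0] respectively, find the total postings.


Summing posting list sizes:
'owl': 1 postings
'sky': 0 postings
'leaf': 3 postings
'rat': 2 postings
'blue': 1 postings
'lake': 0 postings
'a': 0 postings
Total = 1 + 0 + 3 + 2 + 1 + 0 + 0 = 7

7


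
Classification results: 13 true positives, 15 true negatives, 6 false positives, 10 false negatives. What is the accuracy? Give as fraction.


Accuracy = (TP + TN) / (TP + TN + FP + FN)
TP + TN = 13 + 15 = 28
Total = 13 + 15 + 6 + 10 = 44
Accuracy = 28 / 44 = 7/11

7/11


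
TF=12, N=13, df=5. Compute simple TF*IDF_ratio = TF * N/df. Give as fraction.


TF * (N/df)
= 12 * (13/5)
= 12 * 13/5
= 156/5

156/5


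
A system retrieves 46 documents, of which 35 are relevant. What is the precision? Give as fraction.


Precision = relevant_retrieved / total_retrieved
= 35 / 46
= 35 / (35 + 11)
= 35/46

35/46


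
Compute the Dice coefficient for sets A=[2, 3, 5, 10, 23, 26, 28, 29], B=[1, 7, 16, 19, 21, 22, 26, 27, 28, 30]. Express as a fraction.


A intersect B = [26, 28]
|A intersect B| = 2
|A| = 8, |B| = 10
Dice = 2*2 / (8+10)
= 4 / 18 = 2/9

2/9


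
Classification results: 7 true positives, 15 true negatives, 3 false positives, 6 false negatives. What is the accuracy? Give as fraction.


Accuracy = (TP + TN) / (TP + TN + FP + FN)
TP + TN = 7 + 15 = 22
Total = 7 + 15 + 3 + 6 = 31
Accuracy = 22 / 31 = 22/31

22/31


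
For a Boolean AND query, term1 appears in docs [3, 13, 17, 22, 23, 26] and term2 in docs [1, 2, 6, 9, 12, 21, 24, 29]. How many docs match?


Boolean AND: find intersection of posting lists
term1 docs: [3, 13, 17, 22, 23, 26]
term2 docs: [1, 2, 6, 9, 12, 21, 24, 29]
Intersection: []
|intersection| = 0

0


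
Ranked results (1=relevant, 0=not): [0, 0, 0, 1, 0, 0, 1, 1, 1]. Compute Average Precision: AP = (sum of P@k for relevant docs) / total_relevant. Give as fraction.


Computing P@k for each relevant position:
Position 1: not relevant
Position 2: not relevant
Position 3: not relevant
Position 4: relevant, P@4 = 1/4 = 1/4
Position 5: not relevant
Position 6: not relevant
Position 7: relevant, P@7 = 2/7 = 2/7
Position 8: relevant, P@8 = 3/8 = 3/8
Position 9: relevant, P@9 = 4/9 = 4/9
Sum of P@k = 1/4 + 2/7 + 3/8 + 4/9 = 683/504
AP = 683/504 / 4 = 683/2016

683/2016


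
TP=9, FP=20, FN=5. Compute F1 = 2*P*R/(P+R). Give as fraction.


F1 = 2 * P * R / (P + R)
P = TP/(TP+FP) = 9/29 = 9/29
R = TP/(TP+FN) = 9/14 = 9/14
2 * P * R = 2 * 9/29 * 9/14 = 81/203
P + R = 9/29 + 9/14 = 387/406
F1 = 81/203 / 387/406 = 18/43

18/43


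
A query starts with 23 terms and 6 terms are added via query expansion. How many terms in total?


Original terms: 23
Expansion terms: 6
Total = 23 + 6 = 29

29


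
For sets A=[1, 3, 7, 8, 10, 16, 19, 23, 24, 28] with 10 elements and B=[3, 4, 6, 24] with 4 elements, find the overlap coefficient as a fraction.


A intersect B = [3, 24]
|A intersect B| = 2
min(|A|, |B|) = min(10, 4) = 4
Overlap = 2 / 4 = 1/2

1/2


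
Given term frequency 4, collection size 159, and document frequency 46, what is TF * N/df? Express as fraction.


TF * (N/df)
= 4 * (159/46)
= 4 * 159/46
= 318/23

318/23


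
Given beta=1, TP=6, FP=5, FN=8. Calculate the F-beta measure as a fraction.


P = TP/(TP+FP) = 6/11 = 6/11
R = TP/(TP+FN) = 6/14 = 3/7
beta^2 = 1^2 = 1
(1 + beta^2) = 2
Numerator = (1+beta^2)*P*R = 36/77
Denominator = beta^2*P + R = 6/11 + 3/7 = 75/77
F_beta = 12/25

12/25


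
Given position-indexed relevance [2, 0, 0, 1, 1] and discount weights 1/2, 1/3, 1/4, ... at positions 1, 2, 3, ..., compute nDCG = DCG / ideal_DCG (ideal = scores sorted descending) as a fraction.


Position discount weights w_i = 1/(i+1) for i=1..5:
Weights = [1/2, 1/3, 1/4, 1/5, 1/6]
Actual relevance: [2, 0, 0, 1, 1]
DCG = 2/2 + 0/3 + 0/4 + 1/5 + 1/6 = 41/30
Ideal relevance (sorted desc): [2, 1, 1, 0, 0]
Ideal DCG = 2/2 + 1/3 + 1/4 + 0/5 + 0/6 = 19/12
nDCG = DCG / ideal_DCG = 41/30 / 19/12 = 82/95

82/95


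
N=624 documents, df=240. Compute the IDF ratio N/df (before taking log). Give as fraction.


IDF ratio = N / df
= 624 / 240
= 13/5

13/5


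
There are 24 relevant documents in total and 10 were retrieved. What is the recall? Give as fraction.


Recall = retrieved_relevant / total_relevant
= 10 / 24
= 10 / (10 + 14)
= 5/12

5/12


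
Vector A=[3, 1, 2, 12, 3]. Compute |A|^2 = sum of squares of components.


|A|^2 = sum of squared components
A[0]^2 = 3^2 = 9
A[1]^2 = 1^2 = 1
A[2]^2 = 2^2 = 4
A[3]^2 = 12^2 = 144
A[4]^2 = 3^2 = 9
Sum = 9 + 1 + 4 + 144 + 9 = 167

167


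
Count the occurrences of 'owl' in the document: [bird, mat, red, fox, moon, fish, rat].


Document has 7 words
Scanning for 'owl':
Term not found in document
Count = 0

0


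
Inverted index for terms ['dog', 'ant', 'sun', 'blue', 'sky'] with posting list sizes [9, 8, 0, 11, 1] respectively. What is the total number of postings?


Summing posting list sizes:
'dog': 9 postings
'ant': 8 postings
'sun': 0 postings
'blue': 11 postings
'sky': 1 postings
Total = 9 + 8 + 0 + 11 + 1 = 29

29


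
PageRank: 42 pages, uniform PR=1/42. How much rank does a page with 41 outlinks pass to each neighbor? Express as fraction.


Initial PR = 1/42 = 1/42
Outlinks = 41
Contribution per link = PR / outlinks
= 1/42 / 41
= 1/1722

1/1722


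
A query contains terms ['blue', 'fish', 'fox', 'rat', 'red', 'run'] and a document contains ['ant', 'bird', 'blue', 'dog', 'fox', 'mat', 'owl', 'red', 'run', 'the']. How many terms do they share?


Query terms: ['blue', 'fish', 'fox', 'rat', 'red', 'run']
Document terms: ['ant', 'bird', 'blue', 'dog', 'fox', 'mat', 'owl', 'red', 'run', 'the']
Common terms: ['blue', 'fox', 'red', 'run']
Overlap count = 4

4


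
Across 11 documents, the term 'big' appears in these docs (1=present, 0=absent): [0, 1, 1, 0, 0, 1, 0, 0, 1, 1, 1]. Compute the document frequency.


Checking each document for 'big':
Doc 1: absent
Doc 2: present
Doc 3: present
Doc 4: absent
Doc 5: absent
Doc 6: present
Doc 7: absent
Doc 8: absent
Doc 9: present
Doc 10: present
Doc 11: present
df = sum of presences = 0 + 1 + 1 + 0 + 0 + 1 + 0 + 0 + 1 + 1 + 1 = 6

6


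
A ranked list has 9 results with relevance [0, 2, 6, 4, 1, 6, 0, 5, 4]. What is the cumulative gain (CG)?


Cumulative Gain = sum of relevance scores
Position 1: rel=0, running sum=0
Position 2: rel=2, running sum=2
Position 3: rel=6, running sum=8
Position 4: rel=4, running sum=12
Position 5: rel=1, running sum=13
Position 6: rel=6, running sum=19
Position 7: rel=0, running sum=19
Position 8: rel=5, running sum=24
Position 9: rel=4, running sum=28
CG = 28

28


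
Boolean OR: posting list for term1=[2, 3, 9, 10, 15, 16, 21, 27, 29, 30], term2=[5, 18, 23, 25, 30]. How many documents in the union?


Boolean OR: find union of posting lists
term1 docs: [2, 3, 9, 10, 15, 16, 21, 27, 29, 30]
term2 docs: [5, 18, 23, 25, 30]
Union: [2, 3, 5, 9, 10, 15, 16, 18, 21, 23, 25, 27, 29, 30]
|union| = 14

14


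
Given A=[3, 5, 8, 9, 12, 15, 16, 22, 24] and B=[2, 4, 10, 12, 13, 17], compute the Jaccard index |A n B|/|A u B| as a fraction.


A intersect B = [12]
|A intersect B| = 1
A union B = [2, 3, 4, 5, 8, 9, 10, 12, 13, 15, 16, 17, 22, 24]
|A union B| = 14
Jaccard = 1/14 = 1/14

1/14


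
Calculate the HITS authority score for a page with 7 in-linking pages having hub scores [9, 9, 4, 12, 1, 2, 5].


Authority = sum of hub scores of in-linkers
In-link 1: hub score = 9
In-link 2: hub score = 9
In-link 3: hub score = 4
In-link 4: hub score = 12
In-link 5: hub score = 1
In-link 6: hub score = 2
In-link 7: hub score = 5
Authority = 9 + 9 + 4 + 12 + 1 + 2 + 5 = 42

42


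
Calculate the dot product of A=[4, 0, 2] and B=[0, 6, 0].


Dot product = sum of element-wise products
A[0]*B[0] = 4*0 = 0
A[1]*B[1] = 0*6 = 0
A[2]*B[2] = 2*0 = 0
Sum = 0 + 0 + 0 = 0

0


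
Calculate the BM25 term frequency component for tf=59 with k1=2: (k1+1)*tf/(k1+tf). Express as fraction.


BM25 TF component = (k1+1)*tf / (k1+tf)
k1 = 2, tf = 59
Numerator = (2+1)*59 = 177
Denominator = 2 + 59 = 61
= 177/61 = 177/61

177/61


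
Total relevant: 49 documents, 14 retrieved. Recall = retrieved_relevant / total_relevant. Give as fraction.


Recall = retrieved_relevant / total_relevant
= 14 / 49
= 14 / (14 + 35)
= 2/7

2/7


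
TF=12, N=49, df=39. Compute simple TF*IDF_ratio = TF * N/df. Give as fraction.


TF * (N/df)
= 12 * (49/39)
= 12 * 49/39
= 196/13

196/13


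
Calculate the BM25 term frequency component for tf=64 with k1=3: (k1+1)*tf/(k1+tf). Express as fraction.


BM25 TF component = (k1+1)*tf / (k1+tf)
k1 = 3, tf = 64
Numerator = (3+1)*64 = 256
Denominator = 3 + 64 = 67
= 256/67 = 256/67

256/67


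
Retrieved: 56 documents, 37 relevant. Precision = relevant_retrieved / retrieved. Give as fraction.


Precision = relevant_retrieved / total_retrieved
= 37 / 56
= 37 / (37 + 19)
= 37/56

37/56


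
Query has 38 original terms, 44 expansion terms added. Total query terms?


Original terms: 38
Expansion terms: 44
Total = 38 + 44 = 82

82


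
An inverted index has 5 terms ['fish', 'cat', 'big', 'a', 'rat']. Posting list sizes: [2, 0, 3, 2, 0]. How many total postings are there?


Summing posting list sizes:
'fish': 2 postings
'cat': 0 postings
'big': 3 postings
'a': 2 postings
'rat': 0 postings
Total = 2 + 0 + 3 + 2 + 0 = 7

7


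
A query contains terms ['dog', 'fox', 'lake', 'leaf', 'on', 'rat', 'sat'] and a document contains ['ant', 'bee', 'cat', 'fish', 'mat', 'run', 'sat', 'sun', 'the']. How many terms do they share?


Query terms: ['dog', 'fox', 'lake', 'leaf', 'on', 'rat', 'sat']
Document terms: ['ant', 'bee', 'cat', 'fish', 'mat', 'run', 'sat', 'sun', 'the']
Common terms: ['sat']
Overlap count = 1

1


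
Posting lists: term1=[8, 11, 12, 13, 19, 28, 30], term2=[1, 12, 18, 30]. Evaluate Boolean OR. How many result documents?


Boolean OR: find union of posting lists
term1 docs: [8, 11, 12, 13, 19, 28, 30]
term2 docs: [1, 12, 18, 30]
Union: [1, 8, 11, 12, 13, 18, 19, 28, 30]
|union| = 9

9


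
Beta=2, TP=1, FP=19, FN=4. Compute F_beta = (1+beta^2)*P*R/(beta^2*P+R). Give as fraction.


P = TP/(TP+FP) = 1/20 = 1/20
R = TP/(TP+FN) = 1/5 = 1/5
beta^2 = 2^2 = 4
(1 + beta^2) = 5
Numerator = (1+beta^2)*P*R = 1/20
Denominator = beta^2*P + R = 1/5 + 1/5 = 2/5
F_beta = 1/8

1/8


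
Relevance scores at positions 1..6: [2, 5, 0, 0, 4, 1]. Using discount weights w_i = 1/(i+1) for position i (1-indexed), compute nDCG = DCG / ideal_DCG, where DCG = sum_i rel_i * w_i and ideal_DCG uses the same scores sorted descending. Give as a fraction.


Position discount weights w_i = 1/(i+1) for i=1..6:
Weights = [1/2, 1/3, 1/4, 1/5, 1/6, 1/7]
Actual relevance: [2, 5, 0, 0, 4, 1]
DCG = 2/2 + 5/3 + 0/4 + 0/5 + 4/6 + 1/7 = 73/21
Ideal relevance (sorted desc): [5, 4, 2, 1, 0, 0]
Ideal DCG = 5/2 + 4/3 + 2/4 + 1/5 + 0/6 + 0/7 = 68/15
nDCG = DCG / ideal_DCG = 73/21 / 68/15 = 365/476

365/476


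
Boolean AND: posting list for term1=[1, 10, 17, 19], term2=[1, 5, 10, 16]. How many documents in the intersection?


Boolean AND: find intersection of posting lists
term1 docs: [1, 10, 17, 19]
term2 docs: [1, 5, 10, 16]
Intersection: [1, 10]
|intersection| = 2

2


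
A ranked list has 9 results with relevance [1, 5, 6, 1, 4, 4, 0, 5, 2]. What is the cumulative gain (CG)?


Cumulative Gain = sum of relevance scores
Position 1: rel=1, running sum=1
Position 2: rel=5, running sum=6
Position 3: rel=6, running sum=12
Position 4: rel=1, running sum=13
Position 5: rel=4, running sum=17
Position 6: rel=4, running sum=21
Position 7: rel=0, running sum=21
Position 8: rel=5, running sum=26
Position 9: rel=2, running sum=28
CG = 28

28


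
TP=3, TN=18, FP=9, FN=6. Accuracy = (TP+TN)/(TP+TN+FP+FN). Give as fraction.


Accuracy = (TP + TN) / (TP + TN + FP + FN)
TP + TN = 3 + 18 = 21
Total = 3 + 18 + 9 + 6 = 36
Accuracy = 21 / 36 = 7/12

7/12


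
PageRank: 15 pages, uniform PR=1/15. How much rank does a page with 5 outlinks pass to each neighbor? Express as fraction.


Initial PR = 1/15 = 1/15
Outlinks = 5
Contribution per link = PR / outlinks
= 1/15 / 5
= 1/75

1/75


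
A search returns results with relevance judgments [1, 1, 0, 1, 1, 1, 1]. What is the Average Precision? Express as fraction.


Computing P@k for each relevant position:
Position 1: relevant, P@1 = 1/1 = 1
Position 2: relevant, P@2 = 2/2 = 1
Position 3: not relevant
Position 4: relevant, P@4 = 3/4 = 3/4
Position 5: relevant, P@5 = 4/5 = 4/5
Position 6: relevant, P@6 = 5/6 = 5/6
Position 7: relevant, P@7 = 6/7 = 6/7
Sum of P@k = 1 + 1 + 3/4 + 4/5 + 5/6 + 6/7 = 2201/420
AP = 2201/420 / 6 = 2201/2520

2201/2520


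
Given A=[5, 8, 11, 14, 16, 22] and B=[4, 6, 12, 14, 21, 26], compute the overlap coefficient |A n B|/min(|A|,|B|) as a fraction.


A intersect B = [14]
|A intersect B| = 1
min(|A|, |B|) = min(6, 6) = 6
Overlap = 1 / 6 = 1/6

1/6


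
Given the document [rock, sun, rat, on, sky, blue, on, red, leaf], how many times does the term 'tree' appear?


Document has 9 words
Scanning for 'tree':
Term not found in document
Count = 0

0


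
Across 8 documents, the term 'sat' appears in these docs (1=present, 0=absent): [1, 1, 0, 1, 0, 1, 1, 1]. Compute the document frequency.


Checking each document for 'sat':
Doc 1: present
Doc 2: present
Doc 3: absent
Doc 4: present
Doc 5: absent
Doc 6: present
Doc 7: present
Doc 8: present
df = sum of presences = 1 + 1 + 0 + 1 + 0 + 1 + 1 + 1 = 6

6


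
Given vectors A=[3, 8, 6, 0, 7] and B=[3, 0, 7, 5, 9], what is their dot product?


Dot product = sum of element-wise products
A[0]*B[0] = 3*3 = 9
A[1]*B[1] = 8*0 = 0
A[2]*B[2] = 6*7 = 42
A[3]*B[3] = 0*5 = 0
A[4]*B[4] = 7*9 = 63
Sum = 9 + 0 + 42 + 0 + 63 = 114

114


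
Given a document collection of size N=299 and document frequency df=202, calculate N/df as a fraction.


IDF ratio = N / df
= 299 / 202
= 299/202

299/202


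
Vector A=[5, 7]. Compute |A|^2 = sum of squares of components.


|A|^2 = sum of squared components
A[0]^2 = 5^2 = 25
A[1]^2 = 7^2 = 49
Sum = 25 + 49 = 74

74


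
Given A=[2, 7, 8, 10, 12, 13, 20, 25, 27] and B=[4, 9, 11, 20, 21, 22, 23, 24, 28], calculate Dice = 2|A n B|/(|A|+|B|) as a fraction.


A intersect B = [20]
|A intersect B| = 1
|A| = 9, |B| = 9
Dice = 2*1 / (9+9)
= 2 / 18 = 1/9

1/9


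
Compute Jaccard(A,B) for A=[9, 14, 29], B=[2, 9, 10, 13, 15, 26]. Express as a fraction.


A intersect B = [9]
|A intersect B| = 1
A union B = [2, 9, 10, 13, 14, 15, 26, 29]
|A union B| = 8
Jaccard = 1/8 = 1/8

1/8


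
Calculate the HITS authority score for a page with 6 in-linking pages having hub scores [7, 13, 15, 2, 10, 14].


Authority = sum of hub scores of in-linkers
In-link 1: hub score = 7
In-link 2: hub score = 13
In-link 3: hub score = 15
In-link 4: hub score = 2
In-link 5: hub score = 10
In-link 6: hub score = 14
Authority = 7 + 13 + 15 + 2 + 10 + 14 = 61

61


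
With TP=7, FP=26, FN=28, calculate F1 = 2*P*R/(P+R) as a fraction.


F1 = 2 * P * R / (P + R)
P = TP/(TP+FP) = 7/33 = 7/33
R = TP/(TP+FN) = 7/35 = 1/5
2 * P * R = 2 * 7/33 * 1/5 = 14/165
P + R = 7/33 + 1/5 = 68/165
F1 = 14/165 / 68/165 = 7/34

7/34


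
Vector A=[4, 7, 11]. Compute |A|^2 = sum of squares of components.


|A|^2 = sum of squared components
A[0]^2 = 4^2 = 16
A[1]^2 = 7^2 = 49
A[2]^2 = 11^2 = 121
Sum = 16 + 49 + 121 = 186

186


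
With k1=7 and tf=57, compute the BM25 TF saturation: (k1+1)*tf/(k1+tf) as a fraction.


BM25 TF component = (k1+1)*tf / (k1+tf)
k1 = 7, tf = 57
Numerator = (7+1)*57 = 456
Denominator = 7 + 57 = 64
= 456/64 = 57/8

57/8


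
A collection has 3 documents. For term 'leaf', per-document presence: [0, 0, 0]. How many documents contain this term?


Checking each document for 'leaf':
Doc 1: absent
Doc 2: absent
Doc 3: absent
df = sum of presences = 0 + 0 + 0 = 0

0


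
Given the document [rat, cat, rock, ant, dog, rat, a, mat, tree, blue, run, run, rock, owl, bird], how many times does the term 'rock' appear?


Document has 15 words
Scanning for 'rock':
Found at positions: [2, 12]
Count = 2

2


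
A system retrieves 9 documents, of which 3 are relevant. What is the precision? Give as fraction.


Precision = relevant_retrieved / total_retrieved
= 3 / 9
= 3 / (3 + 6)
= 1/3

1/3


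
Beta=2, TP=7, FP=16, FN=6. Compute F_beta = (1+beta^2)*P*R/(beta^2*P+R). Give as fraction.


P = TP/(TP+FP) = 7/23 = 7/23
R = TP/(TP+FN) = 7/13 = 7/13
beta^2 = 2^2 = 4
(1 + beta^2) = 5
Numerator = (1+beta^2)*P*R = 245/299
Denominator = beta^2*P + R = 28/23 + 7/13 = 525/299
F_beta = 7/15

7/15


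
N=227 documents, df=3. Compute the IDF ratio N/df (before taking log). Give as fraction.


IDF ratio = N / df
= 227 / 3
= 227/3

227/3


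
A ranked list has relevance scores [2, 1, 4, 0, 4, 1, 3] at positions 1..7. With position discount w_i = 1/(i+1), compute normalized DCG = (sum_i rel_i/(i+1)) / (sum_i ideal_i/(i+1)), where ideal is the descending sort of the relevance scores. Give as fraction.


Position discount weights w_i = 1/(i+1) for i=1..7:
Weights = [1/2, 1/3, 1/4, 1/5, 1/6, 1/7, 1/8]
Actual relevance: [2, 1, 4, 0, 4, 1, 3]
DCG = 2/2 + 1/3 + 4/4 + 0/5 + 4/6 + 1/7 + 3/8 = 197/56
Ideal relevance (sorted desc): [4, 4, 3, 2, 1, 1, 0]
Ideal DCG = 4/2 + 4/3 + 3/4 + 2/5 + 1/6 + 1/7 + 0/8 = 671/140
nDCG = DCG / ideal_DCG = 197/56 / 671/140 = 985/1342

985/1342


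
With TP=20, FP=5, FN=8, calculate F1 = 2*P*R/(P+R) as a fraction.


F1 = 2 * P * R / (P + R)
P = TP/(TP+FP) = 20/25 = 4/5
R = TP/(TP+FN) = 20/28 = 5/7
2 * P * R = 2 * 4/5 * 5/7 = 8/7
P + R = 4/5 + 5/7 = 53/35
F1 = 8/7 / 53/35 = 40/53

40/53


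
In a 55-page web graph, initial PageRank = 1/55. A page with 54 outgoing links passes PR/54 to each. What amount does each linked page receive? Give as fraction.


Initial PR = 1/55 = 1/55
Outlinks = 54
Contribution per link = PR / outlinks
= 1/55 / 54
= 1/2970

1/2970


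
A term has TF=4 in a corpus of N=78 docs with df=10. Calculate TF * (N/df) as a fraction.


TF * (N/df)
= 4 * (78/10)
= 4 * 39/5
= 156/5

156/5


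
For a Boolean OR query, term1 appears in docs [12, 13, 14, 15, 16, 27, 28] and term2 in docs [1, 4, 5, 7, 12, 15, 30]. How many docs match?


Boolean OR: find union of posting lists
term1 docs: [12, 13, 14, 15, 16, 27, 28]
term2 docs: [1, 4, 5, 7, 12, 15, 30]
Union: [1, 4, 5, 7, 12, 13, 14, 15, 16, 27, 28, 30]
|union| = 12

12


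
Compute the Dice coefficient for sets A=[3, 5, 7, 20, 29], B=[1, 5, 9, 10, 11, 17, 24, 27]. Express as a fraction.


A intersect B = [5]
|A intersect B| = 1
|A| = 5, |B| = 8
Dice = 2*1 / (5+8)
= 2 / 13 = 2/13

2/13


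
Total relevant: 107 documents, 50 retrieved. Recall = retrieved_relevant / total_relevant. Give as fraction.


Recall = retrieved_relevant / total_relevant
= 50 / 107
= 50 / (50 + 57)
= 50/107

50/107


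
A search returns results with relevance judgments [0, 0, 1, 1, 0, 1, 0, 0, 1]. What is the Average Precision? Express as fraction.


Computing P@k for each relevant position:
Position 1: not relevant
Position 2: not relevant
Position 3: relevant, P@3 = 1/3 = 1/3
Position 4: relevant, P@4 = 2/4 = 1/2
Position 5: not relevant
Position 6: relevant, P@6 = 3/6 = 1/2
Position 7: not relevant
Position 8: not relevant
Position 9: relevant, P@9 = 4/9 = 4/9
Sum of P@k = 1/3 + 1/2 + 1/2 + 4/9 = 16/9
AP = 16/9 / 4 = 4/9

4/9


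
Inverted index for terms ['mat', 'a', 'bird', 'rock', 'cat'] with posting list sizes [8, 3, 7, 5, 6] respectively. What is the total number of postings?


Summing posting list sizes:
'mat': 8 postings
'a': 3 postings
'bird': 7 postings
'rock': 5 postings
'cat': 6 postings
Total = 8 + 3 + 7 + 5 + 6 = 29

29


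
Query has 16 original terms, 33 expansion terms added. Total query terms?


Original terms: 16
Expansion terms: 33
Total = 16 + 33 = 49

49


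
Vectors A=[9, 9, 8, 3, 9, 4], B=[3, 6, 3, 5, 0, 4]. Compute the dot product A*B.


Dot product = sum of element-wise products
A[0]*B[0] = 9*3 = 27
A[1]*B[1] = 9*6 = 54
A[2]*B[2] = 8*3 = 24
A[3]*B[3] = 3*5 = 15
A[4]*B[4] = 9*0 = 0
A[5]*B[5] = 4*4 = 16
Sum = 27 + 54 + 24 + 15 + 0 + 16 = 136

136


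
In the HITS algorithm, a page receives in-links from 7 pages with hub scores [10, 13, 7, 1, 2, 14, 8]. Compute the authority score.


Authority = sum of hub scores of in-linkers
In-link 1: hub score = 10
In-link 2: hub score = 13
In-link 3: hub score = 7
In-link 4: hub score = 1
In-link 5: hub score = 2
In-link 6: hub score = 14
In-link 7: hub score = 8
Authority = 10 + 13 + 7 + 1 + 2 + 14 + 8 = 55

55


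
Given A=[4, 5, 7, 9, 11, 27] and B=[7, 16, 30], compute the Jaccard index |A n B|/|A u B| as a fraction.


A intersect B = [7]
|A intersect B| = 1
A union B = [4, 5, 7, 9, 11, 16, 27, 30]
|A union B| = 8
Jaccard = 1/8 = 1/8

1/8


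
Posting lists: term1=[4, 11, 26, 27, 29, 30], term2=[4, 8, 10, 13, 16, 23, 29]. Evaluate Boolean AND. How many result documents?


Boolean AND: find intersection of posting lists
term1 docs: [4, 11, 26, 27, 29, 30]
term2 docs: [4, 8, 10, 13, 16, 23, 29]
Intersection: [4, 29]
|intersection| = 2

2


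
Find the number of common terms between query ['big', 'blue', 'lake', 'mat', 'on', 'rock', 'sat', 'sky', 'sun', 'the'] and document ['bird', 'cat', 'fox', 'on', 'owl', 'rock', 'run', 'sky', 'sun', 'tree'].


Query terms: ['big', 'blue', 'lake', 'mat', 'on', 'rock', 'sat', 'sky', 'sun', 'the']
Document terms: ['bird', 'cat', 'fox', 'on', 'owl', 'rock', 'run', 'sky', 'sun', 'tree']
Common terms: ['on', 'rock', 'sky', 'sun']
Overlap count = 4

4


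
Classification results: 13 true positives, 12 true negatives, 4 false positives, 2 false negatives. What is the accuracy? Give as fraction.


Accuracy = (TP + TN) / (TP + TN + FP + FN)
TP + TN = 13 + 12 = 25
Total = 13 + 12 + 4 + 2 = 31
Accuracy = 25 / 31 = 25/31

25/31


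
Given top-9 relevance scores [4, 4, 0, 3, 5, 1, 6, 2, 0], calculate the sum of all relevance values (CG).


Cumulative Gain = sum of relevance scores
Position 1: rel=4, running sum=4
Position 2: rel=4, running sum=8
Position 3: rel=0, running sum=8
Position 4: rel=3, running sum=11
Position 5: rel=5, running sum=16
Position 6: rel=1, running sum=17
Position 7: rel=6, running sum=23
Position 8: rel=2, running sum=25
Position 9: rel=0, running sum=25
CG = 25

25
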